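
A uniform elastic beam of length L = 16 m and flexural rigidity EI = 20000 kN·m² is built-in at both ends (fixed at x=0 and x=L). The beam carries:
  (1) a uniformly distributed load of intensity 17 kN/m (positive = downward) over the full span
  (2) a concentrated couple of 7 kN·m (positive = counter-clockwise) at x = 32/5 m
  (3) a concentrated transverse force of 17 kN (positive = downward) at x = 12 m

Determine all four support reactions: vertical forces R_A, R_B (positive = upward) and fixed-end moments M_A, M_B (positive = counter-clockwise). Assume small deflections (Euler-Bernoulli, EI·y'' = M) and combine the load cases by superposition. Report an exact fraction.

R_A = 111429/800 kN, M_A = 112877/300 kN·m, R_B = 119771/800 kN, M_B = -119603/300 kN·m

Load 1 — uniform load w=17 kN/m over full span:
  R_A = wL/2 = 17·16/2 = 136 kN
  M_A = wL²/12 = 17·16²/12 = 1088/3 kN·m
  R_B = wL/2 = 17·16/2 = 136 kN
  M_B = -wL²/12 = -17·16²/12 = -1088/3 kN·m
Load 2 — applied couple M₀=7 kN·m at a=32/5 m (b=L-a=48/5):
  R_A = 6M₀ab/L³ = 6·7·(32/5)·(48/5)/16³ = 63/100 kN
  M_A = M₀b(2a-b)/L² = 7·(48/5)·(2·(32/5)-(48/5))/16² = 21/25 kN·m
  R_B = -6M₀ab/L³ = -6·7·(32/5)·(48/5)/16³ = -63/100 kN
  M_B = M₀a(2b-a)/L² = 7·(32/5)·(2·(48/5)-(32/5))/16² = 56/25 kN·m
Load 3 — point force P=17 kN at a=12 m (b=L-a=4):
  R_A = Pb²(3a+b)/L³ = 17·4²·(3·12+4)/16³ = 85/32 kN
  M_A = Pab²/L² = 17·12·4²/16² = 51/4 kN·m
  R_B = Pa²(a+3b)/L³ = 17·12²·(12+3·4)/16³ = 459/32 kN
  M_B = -Pa²b/L² = -17·12²·4/16² = -153/4 kN·m
Superposition: R_A = 111429/800 kN, M_A = 112877/300 kN·m, R_B = 119771/800 kN, M_B = -119603/300 kN·m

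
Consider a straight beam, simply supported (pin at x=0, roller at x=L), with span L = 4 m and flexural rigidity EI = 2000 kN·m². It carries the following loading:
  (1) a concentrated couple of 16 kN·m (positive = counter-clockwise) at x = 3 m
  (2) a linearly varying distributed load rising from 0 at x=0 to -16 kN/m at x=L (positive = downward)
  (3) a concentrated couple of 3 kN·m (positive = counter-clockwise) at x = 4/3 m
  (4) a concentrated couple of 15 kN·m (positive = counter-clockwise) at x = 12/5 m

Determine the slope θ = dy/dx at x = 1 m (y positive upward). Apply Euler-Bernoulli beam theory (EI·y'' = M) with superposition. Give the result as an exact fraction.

θ(1) = 1043/360000 rad

Load 1 — applied couple M₀=16 kN·m at a=3 m (b=L-a=1):
  θ_1 = (M₀x²/(2L)+C₁)/EI  [x≤a] with C₁=M₀(3b²-L²)/(6L)=-26/3 = (16·1²/(2·4)+(-26/3))/2000 = -1/300 rad
Load 2 — triangular load w₀=-16 kN/m (0→w₀ over full span):
  θ_2 = -w₀(7L⁴-30L²x²+15x⁴)/(360LEI) = -(-16)·(7·4⁴-30·4²·1²+15·1⁴)/(360·4·2000) = 1327/180000 rad
Load 3 — applied couple M₀=3 kN·m at a=4/3 m (b=L-a=8/3):
  θ_3 = (M₀x²/(2L)+C₁)/EI  [x≤a] with C₁=M₀(3b²-L²)/(6L)=2/3 = (3·1²/(2·4)+(2/3))/2000 = 1/1920 rad
Load 4 — applied couple M₀=15 kN·m at a=12/5 m (b=L-a=8/5):
  θ_4 = (M₀x²/(2L)+C₁)/EI  [x≤a] with C₁=M₀(3b²-L²)/(6L)=-26/5 = (15·1²/(2·4)+(-26/5))/2000 = -133/80000 rad
Superposition: θ = Σ θ_i = 1043/360000 rad ≈ 0.002897 rad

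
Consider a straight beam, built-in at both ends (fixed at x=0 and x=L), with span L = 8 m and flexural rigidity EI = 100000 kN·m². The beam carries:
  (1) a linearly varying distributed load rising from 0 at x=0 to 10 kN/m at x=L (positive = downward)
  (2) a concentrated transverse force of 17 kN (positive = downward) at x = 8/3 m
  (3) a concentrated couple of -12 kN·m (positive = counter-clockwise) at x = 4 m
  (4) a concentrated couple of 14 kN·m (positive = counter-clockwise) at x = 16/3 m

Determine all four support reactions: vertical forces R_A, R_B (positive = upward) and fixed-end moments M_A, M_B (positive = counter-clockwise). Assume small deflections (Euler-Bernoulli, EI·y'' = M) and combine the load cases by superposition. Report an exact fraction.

Load 1 — triangular load w₀=10 kN/m (0→w₀ over full span):
  R_A = 3w₀L/20 = 3·10·8/20 = 12 kN
  M_A = w₀L²/30 = 10·8²/30 = 64/3 kN·m
  R_B = 7w₀L/20 = 7·10·8/20 = 28 kN
  M_B = -w₀L²/20 = -10·8²/20 = -32 kN·m
Load 2 — point force P=17 kN at a=8/3 m (b=L-a=16/3):
  R_A = Pb²(3a+b)/L³ = 17·(16/3)²·(3·(8/3)+(16/3))/8³ = 340/27 kN
  M_A = Pab²/L² = 17·(8/3)·(16/3)²/8² = 544/27 kN·m
  R_B = Pa²(a+3b)/L³ = 17·(8/3)²·((8/3)+3·(16/3))/8³ = 119/27 kN
  M_B = -Pa²b/L² = -17·(8/3)²·(16/3)/8² = -272/27 kN·m
Load 3 — applied couple M₀=-12 kN·m at a=4 m (b=L-a=4):
  R_A = 6M₀ab/L³ = 6·(-12)·4·4/8³ = -9/4 kN
  M_A = M₀b(2a-b)/L² = (-12)·4·(2·4-4)/8² = -3 kN·m
  R_B = -6M₀ab/L³ = -6·(-12)·4·4/8³ = 9/4 kN
  M_B = M₀a(2b-a)/L² = (-12)·4·(2·4-4)/8² = -3 kN·m
Load 4 — applied couple M₀=14 kN·m at a=16/3 m (b=L-a=8/3):
  R_A = 6M₀ab/L³ = 6·14·(16/3)·(8/3)/8³ = 7/3 kN
  M_A = M₀b(2a-b)/L² = 14·(8/3)·(2·(16/3)-(8/3))/8² = 14/3 kN·m
  R_B = -6M₀ab/L³ = -6·14·(16/3)·(8/3)/8³ = -7/3 kN
  M_B = M₀a(2b-a)/L² = 14·(16/3)·(2·(8/3)-(16/3))/8² = 0 kN·m
Superposition: R_A = 2665/108 kN, M_A = 1165/27 kN·m, R_B = 3491/108 kN, M_B = -1217/27 kN·m

R_A = 2665/108 kN, M_A = 1165/27 kN·m, R_B = 3491/108 kN, M_B = -1217/27 kN·m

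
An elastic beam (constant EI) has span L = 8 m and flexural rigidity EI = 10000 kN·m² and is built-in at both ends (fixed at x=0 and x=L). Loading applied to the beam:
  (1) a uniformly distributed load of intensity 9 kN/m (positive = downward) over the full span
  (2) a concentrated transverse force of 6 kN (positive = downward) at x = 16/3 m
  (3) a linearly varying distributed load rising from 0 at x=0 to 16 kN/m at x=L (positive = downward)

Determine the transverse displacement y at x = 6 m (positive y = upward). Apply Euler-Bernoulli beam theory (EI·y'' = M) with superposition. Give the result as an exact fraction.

y(6) = -7769/675000 m

Load 1 — uniform load w=9 kN/m over full span:
  y_1 = -wx²(L-x)²/(24EI) = -9·6²·(8-6)²/(24·10000) = -27/5000 m
Load 2 — point force P=6 kN at a=16/3 m (b=L-a=8/3):
  y_2 = -Pa²(L-x)²(3bL-(3b+a)(L-x))/(6L³EI)  [x>a] = -6·(16/3)²·(8-6)²·(3·(8/3)·8-(3·(8/3)+(16/3))·(8-6))/(6·8³·10000) = -14/16875 m
Load 3 — triangular load w₀=16 kN/m (0→w₀ over full span):
  y_3 = -w₀x²(L-x)²(x+2L)/(120LEI) = -16·6²·(8-6)²·(6+2·8)/(120·8·10000) = -33/6250 m
Superposition: y = Σ y_i = -7769/675000 m ≈ -0.011510 m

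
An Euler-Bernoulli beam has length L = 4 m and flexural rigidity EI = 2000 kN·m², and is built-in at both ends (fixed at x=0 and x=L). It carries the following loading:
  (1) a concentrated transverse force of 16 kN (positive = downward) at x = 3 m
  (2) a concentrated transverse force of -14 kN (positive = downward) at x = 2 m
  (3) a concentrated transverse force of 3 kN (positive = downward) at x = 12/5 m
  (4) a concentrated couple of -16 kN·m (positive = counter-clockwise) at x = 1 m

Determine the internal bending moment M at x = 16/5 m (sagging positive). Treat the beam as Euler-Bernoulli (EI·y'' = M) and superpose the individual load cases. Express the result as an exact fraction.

Load 1 — point force P=16 kN at a=3 m (b=L-a=1):
  M_1 = Pa²(a+3b)(L-x)/L³ - Pa²b/L²  [x>a] = 16·3²·(3+3·1)·(4-(16/5))/4³ - 16·3²·1/4² = 9/5 kN·m
Load 2 — point force P=-14 kN at a=2 m (b=L-a=2):
  M_2 = Pa²(a+3b)(L-x)/L³ - Pa²b/L²  [x>a] = (-14)·2²·(2+3·2)·(4-(16/5))/4³ - (-14)·2²·2/4² = 7/5 kN·m
Load 3 — point force P=3 kN at a=12/5 m (b=L-a=8/5):
  M_3 = Pa²(a+3b)(L-x)/L³ - Pa²b/L²  [x>a] = 3·(12/5)²·((12/5)+3·(8/5))·(4-(16/5))/4³ - 3·(12/5)²·(8/5)/4² = -108/625 kN·m
Load 4 — applied couple M₀=-16 kN·m at a=1 m (b=L-a=3):
  M_4 = R_Ax - M_A - M₀  [x>a] with R_A=-9/2, M_A=3 = (-9/2)·(16/5) - 3 - (-16) = -7/5 kN·m
Superposition: M = Σ M_i = 1017/625 kN·m ≈ 1.627200 kN·m

M(16/5) = 1017/625 kN·m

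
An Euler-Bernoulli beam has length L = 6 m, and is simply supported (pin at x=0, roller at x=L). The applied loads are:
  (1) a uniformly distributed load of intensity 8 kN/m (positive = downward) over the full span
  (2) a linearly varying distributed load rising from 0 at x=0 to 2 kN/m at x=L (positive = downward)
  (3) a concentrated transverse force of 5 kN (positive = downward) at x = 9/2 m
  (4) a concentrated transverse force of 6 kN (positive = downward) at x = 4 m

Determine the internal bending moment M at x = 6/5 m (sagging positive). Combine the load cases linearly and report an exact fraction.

M(6/5) = 7311/250 kN·m

Load 1 — uniform load w=8 kN/m over full span:
  M_1 = wx(L-x)/2 = 8·(6/5)·(6-(6/5))/2 = 576/25 kN·m
Load 2 — triangular load w₀=2 kN/m (0→w₀ over full span):
  M_2 = w₀Lx/6 - w₀x³/(6L) = 2·6·(6/5)/6 - 2·(6/5)³/(6·6) = 288/125 kN·m
Load 3 — point force P=5 kN at a=9/2 m (b=L-a=3/2):
  M_3 = Pbx/L  [x≤a] = 5·(3/2)·(6/5)/6 = 3/2 kN·m
Load 4 — point force P=6 kN at a=4 m (b=L-a=2):
  M_4 = Pbx/L  [x≤a] = 6·2·(6/5)/6 = 12/5 kN·m
Superposition: M = Σ M_i = 7311/250 kN·m ≈ 29.244000 kN·m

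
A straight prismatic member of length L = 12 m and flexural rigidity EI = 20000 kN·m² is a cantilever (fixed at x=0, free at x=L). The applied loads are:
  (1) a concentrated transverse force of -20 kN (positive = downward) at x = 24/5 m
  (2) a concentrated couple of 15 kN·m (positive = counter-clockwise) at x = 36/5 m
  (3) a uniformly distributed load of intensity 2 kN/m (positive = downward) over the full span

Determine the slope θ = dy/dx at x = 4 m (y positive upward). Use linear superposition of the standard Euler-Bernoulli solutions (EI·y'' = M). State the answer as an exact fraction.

Load 1 — point force P=-20 kN at a=24/5 m (b=L-a=36/5):
  θ_1 = -Px(2a-x)/(2EI)  [x≤a] = -(-20)·4·(2·(24/5)-4)/(2·20000) = 7/625 rad
Load 2 — applied couple M₀=15 kN·m at a=36/5 m (b=L-a=24/5):
  θ_2 = M₀x/EI  [x≤a] = 15·4/20000 = 3/1000 rad
Load 3 — uniform load w=2 kN/m over full span:
  θ_3 = -wx(x²-3Lx+3L²)/(6EI) = -2·4·(4²-3·12·4+3·12²)/(6·20000) = -38/1875 rad
Superposition: θ = Σ θ_i = -91/15000 rad ≈ -0.006067 rad

θ(4) = -91/15000 rad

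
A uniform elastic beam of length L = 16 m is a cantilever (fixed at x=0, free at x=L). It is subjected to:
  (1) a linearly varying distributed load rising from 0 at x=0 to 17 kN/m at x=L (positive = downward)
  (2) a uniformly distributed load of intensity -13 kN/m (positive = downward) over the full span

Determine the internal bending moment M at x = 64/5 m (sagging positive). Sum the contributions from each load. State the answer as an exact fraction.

Load 1 — triangular load w₀=17 kN/m (0→w₀ over full span):
  M_1 = w₀Lx/2 - w₀L²/3 - w₀x³/(6L) = 17·16·(64/5)/2 - 17·16²/3 - 17·(64/5)³/(6·16) = -30464/375 kN·m
Load 2 — uniform load w=-13 kN/m over full span:
  M_2 = -w(L-x)²/2 = -(-13)·(16-(64/5))²/2 = 1664/25 kN·m
Superposition: M = Σ M_i = -5504/375 kN·m ≈ -14.677333 kN·m

M(64/5) = -5504/375 kN·m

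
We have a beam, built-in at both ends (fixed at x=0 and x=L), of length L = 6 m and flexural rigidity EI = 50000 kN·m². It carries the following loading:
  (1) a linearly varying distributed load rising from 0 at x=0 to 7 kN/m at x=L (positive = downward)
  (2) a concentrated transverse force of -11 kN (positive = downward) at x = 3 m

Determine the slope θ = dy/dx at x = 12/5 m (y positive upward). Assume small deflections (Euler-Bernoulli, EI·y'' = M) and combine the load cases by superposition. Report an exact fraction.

Load 1 — triangular load w₀=7 kN/m (0→w₀ over full span):
  θ_1 = -w₀(2x(L-x)(L-2x)(x+2L)+x²(L-x)²)/(120LEI) = -7·(2·(12/5)·(6-(12/5))·(6-2·(12/5))·((12/5)+2·6)+(12/5)²·(6-(12/5))²)/(120·6·50000) = -567/7812500 rad
Load 2 — point force P=-11 kN at a=3 m (b=L-a=3):
  θ_2 = -Pb²x(2aL-(3a+b)x)/(2L³EI)  [x≤a] = -(-11)·3²·(12/5)·(2·3·6-(3·3+3)·(12/5))/(2·6³·50000) = 99/1250000 rad
Superposition: θ = Σ θ_i = 207/31250000 rad ≈ 0.000007 rad

θ(12/5) = 207/31250000 rad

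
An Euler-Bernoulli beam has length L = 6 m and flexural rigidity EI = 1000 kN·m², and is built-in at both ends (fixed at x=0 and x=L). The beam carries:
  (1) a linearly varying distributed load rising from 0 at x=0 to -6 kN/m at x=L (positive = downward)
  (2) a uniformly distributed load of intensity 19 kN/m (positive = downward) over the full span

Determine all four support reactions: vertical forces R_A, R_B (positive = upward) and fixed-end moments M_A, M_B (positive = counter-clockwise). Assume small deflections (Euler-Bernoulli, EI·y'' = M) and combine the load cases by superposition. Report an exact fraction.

Load 1 — triangular load w₀=-6 kN/m (0→w₀ over full span):
  R_A = 3w₀L/20 = 3·(-6)·6/20 = -27/5 kN
  M_A = w₀L²/30 = (-6)·6²/30 = -36/5 kN·m
  R_B = 7w₀L/20 = 7·(-6)·6/20 = -63/5 kN
  M_B = -w₀L²/20 = -(-6)·6²/20 = 54/5 kN·m
Load 2 — uniform load w=19 kN/m over full span:
  R_A = wL/2 = 19·6/2 = 57 kN
  M_A = wL²/12 = 19·6²/12 = 57 kN·m
  R_B = wL/2 = 19·6/2 = 57 kN
  M_B = -wL²/12 = -19·6²/12 = -57 kN·m
Superposition: R_A = 258/5 kN, M_A = 249/5 kN·m, R_B = 222/5 kN, M_B = -231/5 kN·m

R_A = 258/5 kN, M_A = 249/5 kN·m, R_B = 222/5 kN, M_B = -231/5 kN·m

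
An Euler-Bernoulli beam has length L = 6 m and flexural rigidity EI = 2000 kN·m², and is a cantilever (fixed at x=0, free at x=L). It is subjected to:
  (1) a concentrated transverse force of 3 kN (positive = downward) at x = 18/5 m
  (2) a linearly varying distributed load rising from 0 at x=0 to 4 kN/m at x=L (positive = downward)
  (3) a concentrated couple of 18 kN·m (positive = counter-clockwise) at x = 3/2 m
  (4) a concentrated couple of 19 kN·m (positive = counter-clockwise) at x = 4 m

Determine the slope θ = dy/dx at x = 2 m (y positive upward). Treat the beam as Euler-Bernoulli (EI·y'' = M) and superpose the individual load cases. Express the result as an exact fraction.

Load 1 — point force P=3 kN at a=18/5 m (b=L-a=12/5):
  θ_1 = -Px(2a-x)/(2EI)  [x≤a] = -3·2·(2·(18/5)-2)/(2·2000) = -39/5000 rad
Load 2 — triangular load w₀=4 kN/m (0→w₀ over full span):
  θ_2 = (w₀Lx²/4-w₀L²x/3-w₀x⁴/(24L))/EI = (4·6·2²/4-4·6²·2/3-4·2⁴/(24·6))/2000 = -163/4500 rad
Load 3 — applied couple M₀=18 kN·m at a=3/2 m (b=L-a=9/2):
  θ_3 = M₀a/EI  [x>a] = 18·(3/2)/2000 = 27/2000 rad
Load 4 — applied couple M₀=19 kN·m at a=4 m (b=L-a=2):
  θ_4 = M₀x/EI  [x≤a] = 19·2/2000 = 19/1000 rad
Superposition: θ = Σ θ_i = -1037/90000 rad ≈ -0.011522 rad

θ(2) = -1037/90000 rad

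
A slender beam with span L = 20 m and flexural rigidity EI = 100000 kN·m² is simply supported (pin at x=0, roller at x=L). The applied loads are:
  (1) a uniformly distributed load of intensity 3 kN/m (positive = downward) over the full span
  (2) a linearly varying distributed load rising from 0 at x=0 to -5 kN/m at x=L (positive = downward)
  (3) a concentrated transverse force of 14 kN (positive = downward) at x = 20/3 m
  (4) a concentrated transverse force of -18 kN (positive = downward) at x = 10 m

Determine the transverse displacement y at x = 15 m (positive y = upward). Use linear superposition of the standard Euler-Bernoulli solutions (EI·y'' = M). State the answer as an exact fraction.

y(15) = 4097/2073600 m

Load 1 — uniform load w=3 kN/m over full span:
  y_1 = -wx(L³-2Lx²+x³)/(24EI) = -3·15·(20³-2·20·15²+15³)/(24·100000) = -57/1280 m
Load 2 — triangular load w₀=-5 kN/m (0→w₀ over full span):
  y_2 = -w₀x(7L⁴-10L²x²+3x⁴)/(360LEI) = -(-5)·15·(7·20⁴-10·20²·15²+3·15⁴)/(360·20·100000) = 119/3072 m
Load 3 — point force P=14 kN at a=20/3 m (b=L-a=40/3):
  y_3 = -Pa(L-x)(2Lx-a²-x²)/(6LEI)  [x>a] = -14·(20/3)·(20-15)·(2·20·15-(20/3)²-15²)/(6·20·100000) = -833/64800 m
Load 4 — point force P=-18 kN at a=10 m (b=L-a=10):
  y_4 = -Pa(L-x)(2Lx-a²-x²)/(6LEI)  [x>a] = -(-18)·10·(20-15)·(2·20·15-10²-15²)/(6·20·100000) = 33/1600 m
Superposition: y = Σ y_i = 4097/2073600 m ≈ 0.001976 m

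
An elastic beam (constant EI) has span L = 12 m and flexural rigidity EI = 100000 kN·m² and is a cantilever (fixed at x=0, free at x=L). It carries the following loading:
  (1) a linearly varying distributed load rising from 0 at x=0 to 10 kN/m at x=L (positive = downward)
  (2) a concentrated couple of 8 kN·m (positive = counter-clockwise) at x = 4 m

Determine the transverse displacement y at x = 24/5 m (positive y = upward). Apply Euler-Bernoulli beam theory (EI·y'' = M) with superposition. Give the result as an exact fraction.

y(24/5) = -424978/9765625 m

Load 1 — triangular load w₀=10 kN/m (0→w₀ over full span):
  y_1 = (w₀Lx³/12-w₀L²x²/6-w₀x⁵/(120L))/EI = (10·12·(24/5)³/12-10·12²·(24/5)²/6-10·(24/5)⁵/(120·12))/100000 = -433728/9765625 m
Load 2 — applied couple M₀=8 kN·m at a=4 m (b=L-a=8):
  y_2 = M₀a(2x-a)/(2EI)  [x>a] = 8·4·(2·(24/5)-4)/(2·100000) = 14/15625 m
Superposition: y = Σ y_i = -424978/9765625 m ≈ -0.043518 m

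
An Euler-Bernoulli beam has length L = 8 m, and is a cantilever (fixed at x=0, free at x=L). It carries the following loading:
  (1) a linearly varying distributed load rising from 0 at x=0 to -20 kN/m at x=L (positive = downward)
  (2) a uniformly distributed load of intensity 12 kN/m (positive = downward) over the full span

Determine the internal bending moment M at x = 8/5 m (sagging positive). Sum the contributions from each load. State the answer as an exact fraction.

Load 1 — triangular load w₀=-20 kN/m (0→w₀ over full span):
  M_1 = w₀Lx/2 - w₀L²/3 - w₀x³/(6L) = (-20)·8·(8/5)/2 - (-20)·8²/3 - (-20)·(8/5)³/(6·8) = 22528/75 kN·m
Load 2 — uniform load w=12 kN/m over full span:
  M_2 = -w(L-x)²/2 = -12·(8-(8/5))²/2 = -6144/25 kN·m
Superposition: M = Σ M_i = 4096/75 kN·m ≈ 54.613333 kN·m

M(8/5) = 4096/75 kN·m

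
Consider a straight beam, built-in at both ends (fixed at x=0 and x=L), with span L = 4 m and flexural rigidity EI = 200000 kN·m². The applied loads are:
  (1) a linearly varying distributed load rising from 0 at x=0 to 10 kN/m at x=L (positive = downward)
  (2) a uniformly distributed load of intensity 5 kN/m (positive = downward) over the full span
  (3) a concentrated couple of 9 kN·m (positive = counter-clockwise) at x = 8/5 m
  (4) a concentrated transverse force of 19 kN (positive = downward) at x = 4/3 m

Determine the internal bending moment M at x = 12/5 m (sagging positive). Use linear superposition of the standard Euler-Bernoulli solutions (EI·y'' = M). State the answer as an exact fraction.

M(12/5) = 20884/3375 kN·m

Load 1 — triangular load w₀=10 kN/m (0→w₀ over full span):
  M_1 = 3w₀Lx/20 - w₀L²/30 - w₀x³/(6L) = 3·10·4·(12/5)/20 - 10·4²/30 - 10·(12/5)³/(6·4) = 248/75 kN·m
Load 2 — uniform load w=5 kN/m over full span:
  M_2 = wLx/2 - wL²/12 - wx²/2 = 5·4·(12/5)/2 - 5·4²/12 - 5·(12/5)²/2 = 44/15 kN·m
Load 3 — applied couple M₀=9 kN·m at a=8/5 m (b=L-a=12/5):
  M_3 = R_Ax - M_A - M₀  [x>a] with R_A=81/25, M_A=27/25 = (81/25)·(12/5) - (27/25) - 9 = -288/125 kN·m
Load 4 — point force P=19 kN at a=4/3 m (b=L-a=8/3):
  M_4 = Pa²(a+3b)(L-x)/L³ - Pa²b/L²  [x>a] = 19·(4/3)²·((4/3)+3·(8/3))·(4-(12/5))/4³ - 19·(4/3)²·(8/3)/4² = 304/135 kN·m
Superposition: M = Σ M_i = 20884/3375 kN·m ≈ 6.187852 kN·m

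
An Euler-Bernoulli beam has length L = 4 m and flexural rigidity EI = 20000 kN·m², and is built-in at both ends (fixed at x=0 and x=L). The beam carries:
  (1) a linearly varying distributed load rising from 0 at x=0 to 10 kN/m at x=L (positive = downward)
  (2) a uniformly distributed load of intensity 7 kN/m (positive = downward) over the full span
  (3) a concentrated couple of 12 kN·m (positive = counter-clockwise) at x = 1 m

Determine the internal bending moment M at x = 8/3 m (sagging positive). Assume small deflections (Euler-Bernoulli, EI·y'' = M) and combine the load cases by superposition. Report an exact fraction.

Load 1 — triangular load w₀=10 kN/m (0→w₀ over full span):
  M_1 = 3w₀Lx/20 - w₀L²/30 - w₀x³/(6L) = 3·10·4·(8/3)/20 - 10·4²/30 - 10·(8/3)³/(6·4) = 224/81 kN·m
Load 2 — uniform load w=7 kN/m over full span:
  M_2 = wLx/2 - wL²/12 - wx²/2 = 7·4·(8/3)/2 - 7·4²/12 - 7·(8/3)²/2 = 28/9 kN·m
Load 3 — applied couple M₀=12 kN·m at a=1 m (b=L-a=3):
  M_3 = R_Ax - M_A - M₀  [x>a] with R_A=27/8, M_A=-9/4 = (27/8)·(8/3) - (-9/4) - 12 = -3/4 kN·m
Superposition: M = Σ M_i = 1661/324 kN·m ≈ 5.126543 kN·m

M(8/3) = 1661/324 kN·m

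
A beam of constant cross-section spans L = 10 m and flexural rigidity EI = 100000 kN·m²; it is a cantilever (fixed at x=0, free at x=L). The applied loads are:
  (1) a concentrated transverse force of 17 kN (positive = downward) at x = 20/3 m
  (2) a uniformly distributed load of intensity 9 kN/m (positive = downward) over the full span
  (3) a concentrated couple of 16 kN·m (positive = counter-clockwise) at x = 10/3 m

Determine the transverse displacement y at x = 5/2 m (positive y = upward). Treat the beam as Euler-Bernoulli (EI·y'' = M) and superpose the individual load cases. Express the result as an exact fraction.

Load 1 — point force P=17 kN at a=20/3 m (b=L-a=10/3):
  y_1 = -Px²(3a-x)/(6EI)  [x≤a] = -17·(5/2)²·(3·(20/3)-(5/2))/(6·100000) = -119/38400 m
Load 2 — uniform load w=9 kN/m over full span:
  y_2 = -wx²(x²-4Lx+6L²)/(24EI) = -9·(5/2)²·((5/2)²-4·10·(5/2)+6·10²)/(24·100000) = -243/20480 m
Load 3 — applied couple M₀=16 kN·m at a=10/3 m (b=L-a=20/3):
  y_3 = M₀x²/(2EI)  [x≤a] = 16·(5/2)²/(2·100000) = 1/2000 m
Superposition: y = Σ y_i = -22217/1536000 m ≈ -0.014464 m

y(5/2) = -22217/1536000 m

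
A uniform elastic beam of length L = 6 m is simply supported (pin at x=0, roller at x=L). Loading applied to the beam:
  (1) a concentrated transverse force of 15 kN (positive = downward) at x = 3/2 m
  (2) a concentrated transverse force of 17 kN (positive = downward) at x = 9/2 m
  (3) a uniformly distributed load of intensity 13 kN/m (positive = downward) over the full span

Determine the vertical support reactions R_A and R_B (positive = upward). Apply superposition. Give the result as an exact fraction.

R_A = 109/2 kN, R_B = 111/2 kN

Load 1 — point force P=15 kN at a=3/2 m (b=L-a=9/2):
  R_A = Pb/L = 15·(9/2)/6 = 45/4 kN
  R_B = Pa/L = 15·(3/2)/6 = 15/4 kN
Load 2 — point force P=17 kN at a=9/2 m (b=L-a=3/2):
  R_A = Pb/L = 17·(3/2)/6 = 17/4 kN
  R_B = Pa/L = 17·(9/2)/6 = 51/4 kN
Load 3 — uniform load w=13 kN/m over full span:
  R_A = wL/2 = 13·6/2 = 39 kN
  R_B = wL/2 = 13·6/2 = 39 kN
Superposition: R_A = 109/2 kN, R_B = 111/2 kN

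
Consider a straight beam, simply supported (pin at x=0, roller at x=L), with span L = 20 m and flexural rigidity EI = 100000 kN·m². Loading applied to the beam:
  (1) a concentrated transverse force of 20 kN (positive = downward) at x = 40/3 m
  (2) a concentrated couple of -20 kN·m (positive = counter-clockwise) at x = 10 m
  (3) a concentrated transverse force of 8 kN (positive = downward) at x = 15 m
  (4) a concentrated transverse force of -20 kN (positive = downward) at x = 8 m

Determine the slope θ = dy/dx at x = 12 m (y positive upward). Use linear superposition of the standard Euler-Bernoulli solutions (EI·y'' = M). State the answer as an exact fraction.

θ(12) = -67/64800 rad

Load 1 — point force P=20 kN at a=40/3 m (b=L-a=20/3):
  θ_1 = -Pb(L²-b²-3x²)/(6LEI)  [x≤a] = -20·(20/3)·(20²-(20/3)²-3·12²)/(6·20·100000) = 43/50625 rad
Load 2 — applied couple M₀=-20 kN·m at a=10 m (b=L-a=10):
  θ_2 = (M₀x²/(2L)-M₀(x-a)+C₁)/EI  [x>a] with C₁=M₀(3b²-L²)/(6L)=50/3 = ((-20)·12²/(2·20)-(-20)·(12-10)+(50/3))/100000 = -23/150000 rad
Load 3 — point force P=8 kN at a=15 m (b=L-a=5):
  θ_3 = -Pb(L²-b²-3x²)/(6LEI)  [x≤a] = -8·5·(20²-5²-3·12²)/(6·20·100000) = 19/100000 rad
Load 4 — point force P=-20 kN at a=8 m (b=L-a=12):
  θ_4 = -Pa(2L²-6Lx+3x²+a²)/(6LEI)  [x>a] = -(-20)·8·(2·20²-6·20·12+3·12²+8²)/(6·20·100000) = -6/3125 rad
Superposition: θ = Σ θ_i = -67/64800 rad ≈ -0.001034 rad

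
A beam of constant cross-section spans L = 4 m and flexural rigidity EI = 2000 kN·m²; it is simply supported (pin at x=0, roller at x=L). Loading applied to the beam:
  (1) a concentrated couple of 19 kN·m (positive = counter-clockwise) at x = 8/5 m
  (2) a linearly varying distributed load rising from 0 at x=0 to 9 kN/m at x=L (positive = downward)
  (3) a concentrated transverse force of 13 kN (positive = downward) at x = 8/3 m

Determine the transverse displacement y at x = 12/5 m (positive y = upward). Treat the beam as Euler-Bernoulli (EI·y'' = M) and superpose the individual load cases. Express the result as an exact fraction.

y(12/5) = -577991/52734375 m

Load 1 — applied couple M₀=19 kN·m at a=8/5 m (b=L-a=12/5):
  y_1 = (M₀x³/(6L)-M₀(x-a)²/2+C₁x)/EI  [x>a] with C₁=M₀(3b²-L²)/(6L)=76/75 = (19·(12/5)³/(6·4)-19·((12/5)-(8/5))²/2+(76/75)·(12/5))/2000 = 57/15625 m
Load 2 — triangular load w₀=9 kN/m (0→w₀ over full span):
  y_2 = -w₀x(7L⁴-10L²x²+3x⁴)/(360LEI) = -9·(12/5)·(7·4⁴-10·4²·(12/5)²+3·(12/5)⁴)/(360·4·2000) = -14208/1953125 m
Load 3 — point force P=13 kN at a=8/3 m (b=L-a=4/3):
  y_3 = -Pbx(L²-b²-x²)/(6LEI)  [x≤a] = -13·(4/3)·(12/5)·(4²-(4/3)²-(12/5)²)/(6·4·2000) = -3094/421875 m
Superposition: y = Σ y_i = -577991/52734375 m ≈ -0.010960 m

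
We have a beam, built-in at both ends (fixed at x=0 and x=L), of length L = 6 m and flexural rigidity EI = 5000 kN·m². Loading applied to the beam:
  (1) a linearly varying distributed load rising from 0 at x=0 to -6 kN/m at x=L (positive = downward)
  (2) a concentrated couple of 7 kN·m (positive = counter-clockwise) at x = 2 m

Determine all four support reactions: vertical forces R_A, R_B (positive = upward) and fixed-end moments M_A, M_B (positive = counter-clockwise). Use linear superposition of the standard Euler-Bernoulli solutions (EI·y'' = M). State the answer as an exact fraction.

R_A = -173/45 kN, M_A = -36/5 kN·m, R_B = -637/45 kN, M_B = 197/15 kN·m

Load 1 — triangular load w₀=-6 kN/m (0→w₀ over full span):
  R_A = 3w₀L/20 = 3·(-6)·6/20 = -27/5 kN
  M_A = w₀L²/30 = (-6)·6²/30 = -36/5 kN·m
  R_B = 7w₀L/20 = 7·(-6)·6/20 = -63/5 kN
  M_B = -w₀L²/20 = -(-6)·6²/20 = 54/5 kN·m
Load 2 — applied couple M₀=7 kN·m at a=2 m (b=L-a=4):
  R_A = 6M₀ab/L³ = 6·7·2·4/6³ = 14/9 kN
  M_A = M₀b(2a-b)/L² = 7·4·(2·2-4)/6² = 0 kN·m
  R_B = -6M₀ab/L³ = -6·7·2·4/6³ = -14/9 kN
  M_B = M₀a(2b-a)/L² = 7·2·(2·4-2)/6² = 7/3 kN·m
Superposition: R_A = -173/45 kN, M_A = -36/5 kN·m, R_B = -637/45 kN, M_B = 197/15 kN·m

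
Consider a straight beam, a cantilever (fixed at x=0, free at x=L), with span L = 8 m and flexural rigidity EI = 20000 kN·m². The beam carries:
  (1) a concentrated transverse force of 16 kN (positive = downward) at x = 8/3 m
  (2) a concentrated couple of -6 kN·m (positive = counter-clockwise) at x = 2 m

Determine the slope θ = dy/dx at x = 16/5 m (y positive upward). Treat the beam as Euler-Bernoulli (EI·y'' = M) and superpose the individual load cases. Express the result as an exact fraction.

θ(16/5) = -31/9000 rad

Load 1 — point force P=16 kN at a=8/3 m (b=L-a=16/3):
  θ_1 = -Pa²/(2EI)  [x>a] = -16·(8/3)²/(2·20000) = -16/5625 rad
Load 2 — applied couple M₀=-6 kN·m at a=2 m (b=L-a=6):
  θ_2 = M₀a/EI  [x>a] = (-6)·2/20000 = -3/5000 rad
Superposition: θ = Σ θ_i = -31/9000 rad ≈ -0.003444 rad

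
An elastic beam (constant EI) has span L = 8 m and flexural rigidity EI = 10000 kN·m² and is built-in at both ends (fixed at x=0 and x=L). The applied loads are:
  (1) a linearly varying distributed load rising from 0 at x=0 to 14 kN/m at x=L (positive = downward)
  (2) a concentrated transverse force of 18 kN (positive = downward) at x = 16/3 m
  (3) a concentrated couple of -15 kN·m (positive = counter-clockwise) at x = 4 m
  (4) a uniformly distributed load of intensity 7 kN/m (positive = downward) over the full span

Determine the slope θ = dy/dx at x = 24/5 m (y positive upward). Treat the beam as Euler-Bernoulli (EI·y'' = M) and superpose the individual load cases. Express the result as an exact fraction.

θ(24/5) = 4057/1562500 rad

Load 1 — triangular load w₀=14 kN/m (0→w₀ over full span):
  θ_1 = -w₀(2x(L-x)(L-2x)(x+2L)+x²(L-x)²)/(120LEI) = -14·(2·(24/5)·(8-(24/5))·(8-2·(24/5))·((24/5)+2·8)+(24/5)²·(8-(24/5))²)/(120·8·10000) = 448/390625 rad
Load 2 — point force P=18 kN at a=16/3 m (b=L-a=8/3):
  θ_2 = -Pb²x(2aL-(3a+b)x)/(2L³EI)  [x≤a] = -18·(8/3)²·(24/5)·(2·(16/3)·8-(3·(16/3)+(8/3))·(24/5))/(2·8³·10000) = 4/15625 rad
Load 3 — applied couple M₀=-15 kN·m at a=4 m (b=L-a=4):
  θ_3 = (R_Ax²/2 - M_Ax - M₀(x-a))/EI  [x>a] with R_A=-45/16, M_A=-15/4 = ((-45/16)·(24/5)²/2 - (-15/4)·(24/5) - (-15)·((24/5)-4))/10000 = -3/12500 rad
Load 4 — uniform load w=7 kN/m over full span:
  θ_4 = -wx(L-x)(L-2x)/(12EI) = -7·(24/5)·(8-(24/5))·(8-2·(24/5))/(12·10000) = 112/78125 rad
Superposition: θ = Σ θ_i = 4057/1562500 rad ≈ 0.002596 rad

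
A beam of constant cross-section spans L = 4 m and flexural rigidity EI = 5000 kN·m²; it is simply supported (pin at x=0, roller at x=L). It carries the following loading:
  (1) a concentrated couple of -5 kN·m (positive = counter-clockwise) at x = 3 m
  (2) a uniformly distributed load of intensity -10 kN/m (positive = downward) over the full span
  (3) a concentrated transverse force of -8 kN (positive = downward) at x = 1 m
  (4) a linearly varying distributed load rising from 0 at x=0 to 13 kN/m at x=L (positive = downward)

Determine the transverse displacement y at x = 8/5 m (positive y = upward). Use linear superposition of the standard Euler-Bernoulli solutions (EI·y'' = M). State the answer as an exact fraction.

Load 1 — applied couple M₀=-5 kN·m at a=3 m (b=L-a=1):
  y_1 = (M₀x³/(6L)+C₁x)/EI  [x≤a] with C₁=M₀(3b²-L²)/(6L)=65/24 = ((-5)·(8/5)³/(6·4)+(65/24)·(8/5))/5000 = 87/125000 m
Load 2 — uniform load w=-10 kN/m over full span:
  y_2 = -wx(L³-2Lx²+x³)/(24EI) = -(-10)·(8/5)·(4³-2·4·(8/5)²+(8/5)³)/(24·5000) = 496/78125 m
Load 3 — point force P=-8 kN at a=1 m (b=L-a=3):
  y_3 = -Pa(L-x)(2Lx-a²-x²)/(6LEI)  [x>a] = -(-8)·1·(4-(8/5))·(2·4·(8/5)-1²-(8/5)²)/(6·4·5000) = 231/156250 m
Load 4 — triangular load w₀=13 kN/m (0→w₀ over full span):
  y_4 = -w₀x(7L⁴-10L²x²+3x⁴)/(360LEI) = -13·(8/5)·(7·4⁴-10·4²·(8/5)²+3·(8/5)⁴)/(360·4·5000) = -118664/29296875 m
Superposition: y = Σ y_i = 1048313/234375000 m ≈ 0.004473 m

y(8/5) = 1048313/234375000 m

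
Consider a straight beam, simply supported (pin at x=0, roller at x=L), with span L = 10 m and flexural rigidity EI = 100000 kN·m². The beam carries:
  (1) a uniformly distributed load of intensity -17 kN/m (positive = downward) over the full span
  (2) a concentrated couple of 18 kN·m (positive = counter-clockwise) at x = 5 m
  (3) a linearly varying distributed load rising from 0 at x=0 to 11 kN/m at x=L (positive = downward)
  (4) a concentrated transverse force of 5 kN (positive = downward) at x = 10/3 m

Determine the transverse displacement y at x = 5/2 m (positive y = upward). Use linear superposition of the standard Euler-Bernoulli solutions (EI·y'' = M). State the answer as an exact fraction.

Load 1 — uniform load w=-17 kN/m over full span:
  y_1 = -wx(L³-2Lx²+x³)/(24EI) = -(-17)·(5/2)·(10³-2·10·(5/2)²+(5/2)³)/(24·100000) = 323/20480 m
Load 2 — applied couple M₀=18 kN·m at a=5 m (b=L-a=5):
  y_2 = (M₀x³/(6L)+C₁x)/EI  [x≤a] with C₁=M₀(3b²-L²)/(6L)=-15/2 = (18·(5/2)³/(6·10)+(-15/2)·(5/2))/100000 = -9/64000 m
Load 3 — triangular load w₀=11 kN/m (0→w₀ over full span):
  y_3 = -w₀x(7L⁴-10L²x²+3x⁴)/(360LEI) = -11·(5/2)·(7·10⁴-10·10²·(5/2)²+3·(5/2)⁴)/(360·10·100000) = -1199/245760 m
Load 4 — point force P=5 kN at a=10/3 m (b=L-a=20/3):
  y_4 = -Pbx(L²-b²-x²)/(6LEI)  [x≤a] = -5·(20/3)·(5/2)·(10²-(20/3)²-(5/2)²)/(6·10·100000) = -71/103680 m
Superposition: y = Σ y_i = 1670047/165888000 m ≈ 0.010067 m

y(5/2) = 1670047/165888000 m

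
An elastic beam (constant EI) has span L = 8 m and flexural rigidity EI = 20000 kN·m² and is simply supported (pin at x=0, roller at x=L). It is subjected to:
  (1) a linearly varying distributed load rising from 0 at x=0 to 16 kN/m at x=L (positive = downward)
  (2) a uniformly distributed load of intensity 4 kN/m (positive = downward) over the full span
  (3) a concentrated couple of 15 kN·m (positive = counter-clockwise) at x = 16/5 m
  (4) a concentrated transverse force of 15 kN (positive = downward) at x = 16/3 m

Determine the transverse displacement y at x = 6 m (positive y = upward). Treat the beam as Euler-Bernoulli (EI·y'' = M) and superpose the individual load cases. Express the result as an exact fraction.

Load 1 — triangular load w₀=16 kN/m (0→w₀ over full span):
  y_1 = -w₀x(7L⁴-10L²x²+3x⁴)/(360LEI) = -16·6·(7·8⁴-10·8²·6²+3·6⁴)/(360·8·20000) = -119/7500 m
Load 2 — uniform load w=4 kN/m over full span:
  y_2 = -wx(L³-2Lx²+x³)/(24EI) = -4·6·(8³-2·8·6²+6³)/(24·20000) = -19/2500 m
Load 3 — applied couple M₀=15 kN·m at a=16/5 m (b=L-a=24/5):
  y_3 = (M₀x³/(6L)-M₀(x-a)²/2+C₁x)/EI  [x>a] with C₁=M₀(3b²-L²)/(6L)=8/5 = (15·6³/(6·8)-15·(6-(16/5))²/2+(8/5)·6)/20000 = 183/200000 m
Load 4 — point force P=15 kN at a=16/3 m (b=L-a=8/3):
  y_4 = -Pa(L-x)(2Lx-a²-x²)/(6LEI)  [x>a] = -15·(16/3)·(8-6)·(2·8·6-(16/3)²-6²)/(6·8·20000) = -71/13500 m
Superposition: y = Σ y_i = -150179/5400000 m ≈ -0.027811 m

y(6) = -150179/5400000 m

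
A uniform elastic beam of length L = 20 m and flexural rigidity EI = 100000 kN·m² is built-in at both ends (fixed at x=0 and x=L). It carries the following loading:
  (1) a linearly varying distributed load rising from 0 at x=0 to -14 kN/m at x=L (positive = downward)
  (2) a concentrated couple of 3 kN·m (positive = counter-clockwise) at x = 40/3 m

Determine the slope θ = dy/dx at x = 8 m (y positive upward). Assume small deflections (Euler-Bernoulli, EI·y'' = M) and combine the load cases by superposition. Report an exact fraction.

θ(8) = 167/62500 rad

Load 1 — triangular load w₀=-14 kN/m (0→w₀ over full span):
  θ_1 = -w₀(2x(L-x)(L-2x)(x+2L)+x²(L-x)²)/(120LEI) = -(-14)·(2·8·(20-8)·(20-2·8)·(8+2·20)+8²·(20-8)²)/(120·20·100000) = 42/15625 rad
Load 2 — applied couple M₀=3 kN·m at a=40/3 m (b=L-a=20/3):
  θ_2 = (R_Ax²/2 - M_Ax)/EI  [x≤a] with R_A=1/5, M_A=1 = ((1/5)·8²/2 - 1·8)/100000 = -1/62500 rad
Superposition: θ = Σ θ_i = 167/62500 rad ≈ 0.002672 rad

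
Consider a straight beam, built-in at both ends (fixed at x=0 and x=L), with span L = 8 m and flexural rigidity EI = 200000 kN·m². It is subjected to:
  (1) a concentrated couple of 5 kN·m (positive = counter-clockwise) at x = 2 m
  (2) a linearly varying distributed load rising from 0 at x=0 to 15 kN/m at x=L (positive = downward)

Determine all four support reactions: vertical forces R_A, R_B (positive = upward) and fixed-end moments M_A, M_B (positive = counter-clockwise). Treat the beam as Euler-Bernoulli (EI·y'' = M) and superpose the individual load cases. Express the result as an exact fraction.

Load 1 — applied couple M₀=5 kN·m at a=2 m (b=L-a=6):
  R_A = 6M₀ab/L³ = 6·5·2·6/8³ = 45/64 kN
  M_A = M₀b(2a-b)/L² = 5·6·(2·2-6)/8² = -15/16 kN·m
  R_B = -6M₀ab/L³ = -6·5·2·6/8³ = -45/64 kN
  M_B = M₀a(2b-a)/L² = 5·2·(2·6-2)/8² = 25/16 kN·m
Load 2 — triangular load w₀=15 kN/m (0→w₀ over full span):
  R_A = 3w₀L/20 = 3·15·8/20 = 18 kN
  M_A = w₀L²/30 = 15·8²/30 = 32 kN·m
  R_B = 7w₀L/20 = 7·15·8/20 = 42 kN
  M_B = -w₀L²/20 = -15·8²/20 = -48 kN·m
Superposition: R_A = 1197/64 kN, M_A = 497/16 kN·m, R_B = 2643/64 kN, M_B = -743/16 kN·m

R_A = 1197/64 kN, M_A = 497/16 kN·m, R_B = 2643/64 kN, M_B = -743/16 kN·m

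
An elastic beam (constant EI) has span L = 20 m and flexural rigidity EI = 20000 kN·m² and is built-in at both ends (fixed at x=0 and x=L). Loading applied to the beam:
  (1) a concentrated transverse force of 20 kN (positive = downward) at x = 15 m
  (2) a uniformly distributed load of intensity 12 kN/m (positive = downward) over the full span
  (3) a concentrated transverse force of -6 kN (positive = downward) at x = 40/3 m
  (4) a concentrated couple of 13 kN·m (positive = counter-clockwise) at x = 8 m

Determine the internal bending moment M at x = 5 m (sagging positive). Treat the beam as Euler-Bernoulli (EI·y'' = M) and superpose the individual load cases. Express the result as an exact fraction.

M(5) = 91991/1800 kN·m

Load 1 — point force P=20 kN at a=15 m (b=L-a=5):
  M_1 = Pb²(3a+b)x/L³ - Pab²/L²  [x≤a] = 20·5²·(3·15+5)·5/20³ - 20·15·5²/20² = -25/8 kN·m
Load 2 — uniform load w=12 kN/m over full span:
  M_2 = wLx/2 - wL²/12 - wx²/2 = 12·20·5/2 - 12·20²/12 - 12·5²/2 = 50 kN·m
Load 3 — point force P=-6 kN at a=40/3 m (b=L-a=20/3):
  M_3 = Pb²(3a+b)x/L³ - Pab²/L²  [x≤a] = (-6)·(20/3)²·(3·(40/3)+(20/3))·5/20³ - (-6)·(40/3)·(20/3)²/20² = 10/9 kN·m
Load 4 — applied couple M₀=13 kN·m at a=8 m (b=L-a=12):
  M_4 = R_Ax - M_A  [x≤a] with R_A=117/125, M_A=39/25 = (117/125)·5 - (39/25) = 78/25 kN·m
Superposition: M = Σ M_i = 91991/1800 kN·m ≈ 51.106111 kN·m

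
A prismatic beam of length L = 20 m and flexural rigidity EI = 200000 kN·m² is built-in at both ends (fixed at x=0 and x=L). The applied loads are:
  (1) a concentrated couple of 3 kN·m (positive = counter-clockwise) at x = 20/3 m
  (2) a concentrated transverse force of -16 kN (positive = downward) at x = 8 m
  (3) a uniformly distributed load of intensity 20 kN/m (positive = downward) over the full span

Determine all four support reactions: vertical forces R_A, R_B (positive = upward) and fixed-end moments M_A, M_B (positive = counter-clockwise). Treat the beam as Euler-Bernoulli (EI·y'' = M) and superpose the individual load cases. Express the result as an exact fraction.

R_A = 23729/125 kN, M_A = 46544/75 kN·m, R_B = 24271/125 kN, M_B = -47621/75 kN·m

Load 1 — applied couple M₀=3 kN·m at a=20/3 m (b=L-a=40/3):
  R_A = 6M₀ab/L³ = 6·3·(20/3)·(40/3)/20³ = 1/5 kN
  M_A = M₀b(2a-b)/L² = 3·(40/3)·(2·(20/3)-(40/3))/20² = 0 kN·m
  R_B = -6M₀ab/L³ = -6·3·(20/3)·(40/3)/20³ = -1/5 kN
  M_B = M₀a(2b-a)/L² = 3·(20/3)·(2·(40/3)-(20/3))/20² = 1 kN·m
Load 2 — point force P=-16 kN at a=8 m (b=L-a=12):
  R_A = Pb²(3a+b)/L³ = (-16)·12²·(3·8+12)/20³ = -1296/125 kN
  M_A = Pab²/L² = (-16)·8·12²/20² = -1152/25 kN·m
  R_B = Pa²(a+3b)/L³ = (-16)·8²·(8+3·12)/20³ = -704/125 kN
  M_B = -Pa²b/L² = -(-16)·8²·12/20² = 768/25 kN·m
Load 3 — uniform load w=20 kN/m over full span:
  R_A = wL/2 = 20·20/2 = 200 kN
  M_A = wL²/12 = 20·20²/12 = 2000/3 kN·m
  R_B = wL/2 = 20·20/2 = 200 kN
  M_B = -wL²/12 = -20·20²/12 = -2000/3 kN·m
Superposition: R_A = 23729/125 kN, M_A = 46544/75 kN·m, R_B = 24271/125 kN, M_B = -47621/75 kN·m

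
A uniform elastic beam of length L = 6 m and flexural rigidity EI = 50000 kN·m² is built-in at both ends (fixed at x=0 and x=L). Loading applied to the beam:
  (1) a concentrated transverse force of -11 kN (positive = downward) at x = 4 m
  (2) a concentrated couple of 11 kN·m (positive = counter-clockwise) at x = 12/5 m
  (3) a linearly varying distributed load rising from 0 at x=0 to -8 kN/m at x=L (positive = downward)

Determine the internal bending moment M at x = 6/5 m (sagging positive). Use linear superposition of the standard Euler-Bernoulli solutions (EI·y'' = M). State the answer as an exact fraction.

M(6/5) = 1747/375 kN·m

Load 1 — point force P=-11 kN at a=4 m (b=L-a=2):
  M_1 = Pb²(3a+b)x/L³ - Pab²/L²  [x≤a] = (-11)·2²·(3·4+2)·(6/5)/6³ - (-11)·4·2²/6² = 22/15 kN·m
Load 2 — applied couple M₀=11 kN·m at a=12/5 m (b=L-a=18/5):
  M_2 = R_Ax - M_A  [x≤a] with R_A=66/25, M_A=33/25 = (66/25)·(6/5) - (33/25) = 231/125 kN·m
Load 3 — triangular load w₀=-8 kN/m (0→w₀ over full span):
  M_3 = 3w₀Lx/20 - w₀L²/30 - w₀x³/(6L) = 3·(-8)·6·(6/5)/20 - (-8)·6²/30 - (-8)·(6/5)³/(6·6) = 168/125 kN·m
Superposition: M = Σ M_i = 1747/375 kN·m ≈ 4.658667 kN·m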